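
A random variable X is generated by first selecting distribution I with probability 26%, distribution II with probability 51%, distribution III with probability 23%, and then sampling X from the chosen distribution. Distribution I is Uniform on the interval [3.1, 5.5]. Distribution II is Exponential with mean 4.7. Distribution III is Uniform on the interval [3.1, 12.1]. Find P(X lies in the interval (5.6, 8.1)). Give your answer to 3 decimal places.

0.128

Conditional on each component, P(5.6 < X < 8.1): I: 0; II: 0.125311; III: 0.277778.
By total probability, P(5.6 < X < 8.1) = 0.26·0 + 0.51·0.125311 + 0.23·0.277778 = 0.127797.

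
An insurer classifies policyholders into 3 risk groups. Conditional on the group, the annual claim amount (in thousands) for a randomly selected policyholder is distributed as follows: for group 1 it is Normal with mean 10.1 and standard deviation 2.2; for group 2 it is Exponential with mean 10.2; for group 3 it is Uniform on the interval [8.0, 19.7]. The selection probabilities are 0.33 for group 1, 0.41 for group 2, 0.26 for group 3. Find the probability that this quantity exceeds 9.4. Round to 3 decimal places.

0.598

Conditional on each group, P(X > 9.4): 1: 0.624826; 2: 0.397894; 3: 0.880342.
By total probability, P(X > 9.4) = 0.33·0.624826 + 0.41·0.397894 + 0.26·0.880342 = 0.598218.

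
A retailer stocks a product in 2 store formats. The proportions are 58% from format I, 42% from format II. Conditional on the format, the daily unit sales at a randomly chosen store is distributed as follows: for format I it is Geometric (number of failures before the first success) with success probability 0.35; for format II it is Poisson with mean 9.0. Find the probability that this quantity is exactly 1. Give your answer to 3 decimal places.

Conditional on each format, P(X = 1): I: 0.2275; II: 0.00111069.
By total probability, P(X = 1) = 0.58·0.2275 + 0.42·0.00111069 = 0.132416.

0.132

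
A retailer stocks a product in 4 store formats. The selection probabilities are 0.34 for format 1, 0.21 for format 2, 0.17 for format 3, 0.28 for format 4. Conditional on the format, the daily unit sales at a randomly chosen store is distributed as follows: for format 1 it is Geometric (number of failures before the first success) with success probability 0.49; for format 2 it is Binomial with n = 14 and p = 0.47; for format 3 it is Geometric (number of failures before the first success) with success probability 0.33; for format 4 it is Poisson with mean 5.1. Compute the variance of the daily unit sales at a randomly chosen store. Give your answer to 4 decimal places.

9.0607

Per component, 1: μ=1.04082, E[X²]=3.20741; 2: μ=6.58, E[X²]=46.7838; 3: μ=2.0303, E[X²]=10.2746; 4: μ=5.1, E[X²]=31.11.
E[X] = 0.34·1.04082 + 0.21·6.58 + 0.17·2.0303 + 0.28·5.1 = 3.50883.
E[X²] = 0.34·3.20741 + 0.21·46.7838 + 0.17·10.2746 + 0.28·31.11 = 21.3726.
Var(X) = E[X²] − (E[X])² = 21.3726 − 12.3119 = 9.06071.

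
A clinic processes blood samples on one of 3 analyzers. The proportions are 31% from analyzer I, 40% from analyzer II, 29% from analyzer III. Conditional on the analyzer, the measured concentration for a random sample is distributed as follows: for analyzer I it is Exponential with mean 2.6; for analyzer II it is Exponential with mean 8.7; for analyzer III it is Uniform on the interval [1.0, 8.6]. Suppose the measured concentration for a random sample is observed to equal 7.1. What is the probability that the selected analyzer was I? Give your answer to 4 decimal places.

Likelihoods f(7.1 | ·): I: 0.0250651; II: 0.0508226; III: 0.131579.
Posterior ∝ prior × likelihood. Numerator for I: 0.31·0.0250651 = 0.00777017.
Normalizing constant: 0.31·0.0250651 + 0.4·0.0508226 + 0.29·0.131579 = 0.0662571.
P(I | observation) = 0.00777017 / 0.0662571 = 0.117273.

0.1173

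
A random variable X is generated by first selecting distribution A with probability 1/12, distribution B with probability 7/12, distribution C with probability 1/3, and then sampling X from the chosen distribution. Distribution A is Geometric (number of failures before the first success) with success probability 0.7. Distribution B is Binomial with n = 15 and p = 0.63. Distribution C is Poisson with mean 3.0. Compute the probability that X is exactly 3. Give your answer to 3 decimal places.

Conditional on each component, P(X = 3): A: 0.0189; B: 0.000748952; C: 0.224042.
By total probability, P(X = 3) = 0.0833333·0.0189 + 0.583333·0.000748952 + 0.333333·0.224042 = 0.0766925.

0.077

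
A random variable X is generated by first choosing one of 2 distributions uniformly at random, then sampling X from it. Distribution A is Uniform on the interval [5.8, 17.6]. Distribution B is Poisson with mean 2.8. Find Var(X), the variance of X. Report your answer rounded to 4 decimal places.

27.0042

Per component, A: μ=11.7, E[X²]=148.493; B: μ=2.8, E[X²]=10.64.
E[X] = 0.5·11.7 + 0.5·2.8 = 7.25.
E[X²] = 0.5·148.493 + 0.5·10.64 = 79.5667.
Var(X) = E[X²] − (E[X])² = 79.5667 − 52.5625 = 27.0042.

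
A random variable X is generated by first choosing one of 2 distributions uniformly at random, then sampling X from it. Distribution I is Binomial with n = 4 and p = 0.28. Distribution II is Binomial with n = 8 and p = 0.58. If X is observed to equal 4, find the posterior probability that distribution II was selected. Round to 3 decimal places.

0.976

Likelihoods P(X=4 | ·): I: 0.00614656; II: 0.246494.
Posterior ∝ prior × likelihood. Numerator for II: 0.5·0.246494 = 0.123247.
Normalizing constant: 0.5·0.00614656 + 0.5·0.246494 = 0.126321.
P(II | observation) = 0.123247 / 0.126321 = 0.975671.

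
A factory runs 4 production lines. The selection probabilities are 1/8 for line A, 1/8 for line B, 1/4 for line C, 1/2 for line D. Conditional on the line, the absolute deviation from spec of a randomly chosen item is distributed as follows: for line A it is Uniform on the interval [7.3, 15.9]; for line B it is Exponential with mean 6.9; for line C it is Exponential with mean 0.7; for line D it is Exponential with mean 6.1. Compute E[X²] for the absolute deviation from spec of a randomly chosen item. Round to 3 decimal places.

For each component E[X²] = Var + (mean)², giving A: 140.723; B: 95.22; C: 0.98; D: 74.42.
Overall E[X²] = 0.125·140.723 + 0.125·95.22 + 0.25·0.98 + 0.5·74.42 = 66.9479.

66.948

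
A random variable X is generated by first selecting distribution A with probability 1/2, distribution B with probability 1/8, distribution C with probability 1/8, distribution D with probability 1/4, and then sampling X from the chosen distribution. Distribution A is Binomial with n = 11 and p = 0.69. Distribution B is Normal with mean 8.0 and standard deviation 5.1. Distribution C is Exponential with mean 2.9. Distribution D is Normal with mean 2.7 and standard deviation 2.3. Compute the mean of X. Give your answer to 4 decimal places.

5.8325

Component means — A: 7.59; B: 8; C: 2.9; D: 2.7.
E[X] = 0.5·7.59 + 0.125·8 + 0.125·2.9 + 0.25·2.7 = 5.8325.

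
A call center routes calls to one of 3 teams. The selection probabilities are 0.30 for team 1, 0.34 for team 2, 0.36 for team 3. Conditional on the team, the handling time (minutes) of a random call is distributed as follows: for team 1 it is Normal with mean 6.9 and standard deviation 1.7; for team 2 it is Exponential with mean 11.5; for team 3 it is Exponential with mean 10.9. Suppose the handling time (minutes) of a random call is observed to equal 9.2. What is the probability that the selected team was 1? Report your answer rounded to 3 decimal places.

0.506

Likelihoods f(9.2 | ·): 1: 0.0939689; 2: 0.0390721; 3: 0.0394469.
Posterior ∝ prior × likelihood. Numerator for 1: 0.3·0.0939689 = 0.0281907.
Normalizing constant: 0.3·0.0939689 + 0.34·0.0390721 + 0.36·0.0394469 = 0.0556761.
P(1 | observation) = 0.0281907 / 0.0556761 = 0.506334.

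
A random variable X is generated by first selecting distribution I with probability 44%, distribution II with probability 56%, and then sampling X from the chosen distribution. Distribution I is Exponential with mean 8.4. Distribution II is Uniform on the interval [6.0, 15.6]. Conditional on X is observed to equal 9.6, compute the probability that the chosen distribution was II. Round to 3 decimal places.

Likelihoods f(9.6 | ·): I: 0.0379651; II: 0.104167.
Posterior ∝ prior × likelihood. Numerator for II: 0.56·0.104167 = 0.0583333.
Normalizing constant: 0.44·0.0379651 + 0.56·0.104167 = 0.075038.
P(II | observation) = 0.0583333 / 0.075038 = 0.777384.

0.777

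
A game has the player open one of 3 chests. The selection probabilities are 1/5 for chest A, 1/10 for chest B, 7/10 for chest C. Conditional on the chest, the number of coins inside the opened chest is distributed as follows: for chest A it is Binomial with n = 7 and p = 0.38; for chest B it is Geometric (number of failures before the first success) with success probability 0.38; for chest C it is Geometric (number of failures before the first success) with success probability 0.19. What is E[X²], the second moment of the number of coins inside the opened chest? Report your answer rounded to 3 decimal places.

For each component E[X²] = Var + (mean)², giving A: 8.7248; B: 6.95568; C: 40.6122.
Overall E[X²] = 0.2·8.7248 + 0.1·6.95568 + 0.7·40.6122 = 30.8691.

30.869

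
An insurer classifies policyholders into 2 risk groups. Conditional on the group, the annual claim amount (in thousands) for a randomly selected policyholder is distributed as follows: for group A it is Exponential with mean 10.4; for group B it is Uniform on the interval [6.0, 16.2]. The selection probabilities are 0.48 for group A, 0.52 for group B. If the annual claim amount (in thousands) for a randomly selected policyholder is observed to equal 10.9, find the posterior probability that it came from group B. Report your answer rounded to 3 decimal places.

0.759

Likelihoods f(10.9 | ·): A: 0.0337126; B: 0.0980392.
Posterior ∝ prior × likelihood. Numerator for B: 0.52·0.0980392 = 0.0509804.
Normalizing constant: 0.48·0.0337126 + 0.52·0.0980392 = 0.0671625.
P(B | observation) = 0.0509804 / 0.0671625 = 0.759061.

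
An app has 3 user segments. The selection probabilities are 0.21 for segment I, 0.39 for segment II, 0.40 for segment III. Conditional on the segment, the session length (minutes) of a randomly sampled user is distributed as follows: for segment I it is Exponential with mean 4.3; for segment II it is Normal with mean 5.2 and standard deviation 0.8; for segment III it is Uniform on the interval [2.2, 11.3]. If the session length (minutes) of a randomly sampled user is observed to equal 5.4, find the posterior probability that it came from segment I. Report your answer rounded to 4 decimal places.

Likelihoods f(5.4 | ·): I: 0.0662428; II: 0.483335; III: 0.10989.
Posterior ∝ prior × likelihood. Numerator for I: 0.21·0.0662428 = 0.013911.
Normalizing constant: 0.21·0.0662428 + 0.39·0.483335 + 0.4·0.10989 = 0.246368.
P(I | observation) = 0.013911 / 0.246368 = 0.0564643.

0.0565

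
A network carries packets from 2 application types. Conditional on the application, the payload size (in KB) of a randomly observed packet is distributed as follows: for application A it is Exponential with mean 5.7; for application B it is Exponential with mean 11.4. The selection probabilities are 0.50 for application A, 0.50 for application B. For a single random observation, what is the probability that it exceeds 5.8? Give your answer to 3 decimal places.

0.481

Conditional on each application, P(X > 5.8): A: 0.361482; B: 0.601233.
By total probability, P(X > 5.8) = 0.5·0.361482 + 0.5·0.601233 = 0.481358.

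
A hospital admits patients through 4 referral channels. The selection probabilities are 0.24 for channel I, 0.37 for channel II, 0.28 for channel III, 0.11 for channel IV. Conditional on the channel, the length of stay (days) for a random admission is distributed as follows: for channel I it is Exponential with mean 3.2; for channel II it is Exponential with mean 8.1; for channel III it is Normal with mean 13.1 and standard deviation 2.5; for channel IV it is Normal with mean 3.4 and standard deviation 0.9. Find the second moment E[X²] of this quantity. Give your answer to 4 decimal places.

For each component E[X²] = Var + (mean)², giving I: 20.48; II: 131.22; III: 177.86; IV: 12.37.
Overall E[X²] = 0.24·20.48 + 0.37·131.22 + 0.28·177.86 + 0.11·12.37 = 104.628.

104.6281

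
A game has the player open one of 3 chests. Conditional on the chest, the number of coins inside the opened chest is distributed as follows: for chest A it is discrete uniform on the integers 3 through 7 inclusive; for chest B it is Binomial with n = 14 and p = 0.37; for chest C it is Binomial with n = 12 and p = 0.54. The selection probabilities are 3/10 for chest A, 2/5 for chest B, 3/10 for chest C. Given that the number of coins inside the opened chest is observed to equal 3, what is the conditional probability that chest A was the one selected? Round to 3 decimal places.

Likelihoods P(X=3 | ·): A: 0.2; B: 0.114407; C: 0.0319466.
Posterior ∝ prior × likelihood. Numerator for A: 0.3·0.2 = 0.06.
Normalizing constant: 0.3·0.2 + 0.4·0.114407 + 0.3·0.0319466 = 0.115347.
P(A | observation) = 0.06 / 0.115347 = 0.520171.

0.520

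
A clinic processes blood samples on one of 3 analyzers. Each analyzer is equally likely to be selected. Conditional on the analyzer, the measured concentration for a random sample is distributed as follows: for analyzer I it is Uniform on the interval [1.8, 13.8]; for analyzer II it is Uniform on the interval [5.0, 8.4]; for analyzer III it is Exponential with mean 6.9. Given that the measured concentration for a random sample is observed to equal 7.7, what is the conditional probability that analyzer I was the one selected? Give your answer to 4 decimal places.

0.1961

Likelihoods f(7.7 | ·): I: 0.0833333; II: 0.294118; III: 0.0474792.
Posterior ∝ prior × likelihood. Numerator for I: 0.333333·0.0833333 = 0.0277778.
Normalizing constant: 0.333333·0.0833333 + 0.333333·0.294118 + 0.333333·0.0474792 = 0.141643.
P(I | observation) = 0.0277778 / 0.141643 = 0.196111.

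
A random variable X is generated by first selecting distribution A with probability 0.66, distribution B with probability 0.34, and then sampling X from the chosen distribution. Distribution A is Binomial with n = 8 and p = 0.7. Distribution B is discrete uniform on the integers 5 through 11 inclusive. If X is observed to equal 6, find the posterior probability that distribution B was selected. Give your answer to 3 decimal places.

0.199

Likelihoods P(X=6 | ·): A: 0.296475; B: 0.142857.
Posterior ∝ prior × likelihood. Numerator for B: 0.34·0.142857 = 0.0485714.
Normalizing constant: 0.66·0.296475 + 0.34·0.142857 = 0.244245.
P(B | observation) = 0.0485714 / 0.244245 = 0.198863.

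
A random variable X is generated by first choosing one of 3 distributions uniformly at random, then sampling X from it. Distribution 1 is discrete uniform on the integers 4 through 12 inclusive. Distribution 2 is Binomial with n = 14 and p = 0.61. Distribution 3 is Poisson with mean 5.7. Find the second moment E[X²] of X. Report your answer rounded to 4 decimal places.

61.7063

For each component E[X²] = Var + (mean)², giving 1: 70.6667; 2: 76.2622; 3: 38.19.
Overall E[X²] = 0.333333·70.6667 + 0.333333·76.2622 + 0.333333·38.19 = 61.7063.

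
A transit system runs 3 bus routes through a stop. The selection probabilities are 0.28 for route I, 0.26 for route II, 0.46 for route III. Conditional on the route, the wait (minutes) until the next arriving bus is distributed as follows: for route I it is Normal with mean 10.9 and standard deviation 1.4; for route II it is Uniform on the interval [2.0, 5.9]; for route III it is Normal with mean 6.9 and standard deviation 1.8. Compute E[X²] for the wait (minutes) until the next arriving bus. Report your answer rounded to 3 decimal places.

61.593

For each component E[X²] = Var + (mean)², giving I: 120.77; II: 16.87; III: 50.85.
Overall E[X²] = 0.28·120.77 + 0.26·16.87 + 0.46·50.85 = 61.5928.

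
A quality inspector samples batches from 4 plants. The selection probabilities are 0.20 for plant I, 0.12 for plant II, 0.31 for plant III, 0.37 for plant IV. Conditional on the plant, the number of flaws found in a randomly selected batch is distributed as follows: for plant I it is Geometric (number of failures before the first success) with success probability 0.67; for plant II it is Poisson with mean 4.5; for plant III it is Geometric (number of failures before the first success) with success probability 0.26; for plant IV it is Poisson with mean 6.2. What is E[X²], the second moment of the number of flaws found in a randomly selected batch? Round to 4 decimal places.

For each component E[X²] = Var + (mean)², giving I: 0.977723; II: 24.75; III: 19.0473; IV: 44.64.
Overall E[X²] = 0.2·0.977723 + 0.12·24.75 + 0.31·19.0473 + 0.37·44.64 = 25.587.

25.5870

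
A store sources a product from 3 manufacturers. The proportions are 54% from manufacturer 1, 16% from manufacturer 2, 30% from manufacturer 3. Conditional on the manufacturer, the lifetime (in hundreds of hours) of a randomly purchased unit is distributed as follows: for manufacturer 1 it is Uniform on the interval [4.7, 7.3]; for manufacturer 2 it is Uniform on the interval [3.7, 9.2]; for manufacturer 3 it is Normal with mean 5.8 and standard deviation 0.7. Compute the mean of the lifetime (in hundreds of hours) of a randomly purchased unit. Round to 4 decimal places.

Component means — 1: 6; 2: 6.45; 3: 5.8.
E[X] = 0.54·6 + 0.16·6.45 + 0.3·5.8 = 6.012.

6.0120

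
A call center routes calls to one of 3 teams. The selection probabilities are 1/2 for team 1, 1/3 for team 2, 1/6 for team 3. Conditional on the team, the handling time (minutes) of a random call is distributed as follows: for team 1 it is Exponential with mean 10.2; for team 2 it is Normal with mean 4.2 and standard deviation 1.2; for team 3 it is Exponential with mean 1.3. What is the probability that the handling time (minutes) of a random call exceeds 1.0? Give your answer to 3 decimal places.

Conditional on each team, P(X > 1.0): 1: 0.906613; 2: 0.99617; 3: 0.463369.
By total probability, P(X > 1.0) = 0.5·0.906613 + 0.333333·0.99617 + 0.166667·0.463369 = 0.862591.

0.863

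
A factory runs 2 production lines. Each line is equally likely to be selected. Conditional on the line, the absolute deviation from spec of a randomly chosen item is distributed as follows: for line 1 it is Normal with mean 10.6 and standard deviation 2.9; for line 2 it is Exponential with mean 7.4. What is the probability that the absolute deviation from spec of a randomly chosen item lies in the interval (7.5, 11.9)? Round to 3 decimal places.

0.347

Conditional on each line, P(7.5 < X < 11.9): 1: 0.53048; 2: 0.162675.
By total probability, P(7.5 < X < 11.9) = 0.5·0.53048 + 0.5·0.162675 = 0.346578.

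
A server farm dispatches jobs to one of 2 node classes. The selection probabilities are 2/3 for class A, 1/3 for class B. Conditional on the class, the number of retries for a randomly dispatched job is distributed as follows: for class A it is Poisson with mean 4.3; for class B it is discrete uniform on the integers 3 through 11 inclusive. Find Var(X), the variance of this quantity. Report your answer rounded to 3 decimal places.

6.709

Per component, A: μ=4.3, E[X²]=22.79; B: μ=7, E[X²]=55.6667.
E[X] = 0.666667·4.3 + 0.333333·7 = 5.2.
E[X²] = 0.666667·22.79 + 0.333333·55.6667 = 33.7489.
Var(X) = E[X²] − (E[X])² = 33.7489 − 27.04 = 6.70889.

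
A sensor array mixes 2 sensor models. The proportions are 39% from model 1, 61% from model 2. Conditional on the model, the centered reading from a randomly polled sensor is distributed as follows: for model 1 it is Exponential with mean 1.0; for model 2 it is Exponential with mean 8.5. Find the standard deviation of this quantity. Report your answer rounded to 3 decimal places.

Per component, 1: μ=1, E[X²]=2; 2: μ=8.5, E[X²]=144.5.
E[X] = 0.39·1 + 0.61·8.5 = 5.575.
E[X²] = 0.39·2 + 0.61·144.5 = 88.925.
Var(X) = E[X²] − (E[X])² = 88.925 − 31.0806 = 57.8444.
SD(X) = √57.8444 = 7.60555.

7.606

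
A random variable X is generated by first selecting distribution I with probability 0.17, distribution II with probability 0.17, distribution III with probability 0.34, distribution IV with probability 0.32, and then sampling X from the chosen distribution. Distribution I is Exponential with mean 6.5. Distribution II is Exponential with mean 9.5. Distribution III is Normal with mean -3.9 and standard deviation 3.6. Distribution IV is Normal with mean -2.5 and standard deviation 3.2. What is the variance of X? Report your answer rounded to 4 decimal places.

59.5518

Per component, I: μ=6.5, E[X²]=84.5; II: μ=9.5, E[X²]=180.5; III: μ=-3.9, E[X²]=28.17; IV: μ=-2.5, E[X²]=16.49.
E[X] = 0.17·6.5 + 0.17·9.5 + 0.34·-3.9 + 0.32·-2.5 = 0.594.
E[X²] = 0.17·84.5 + 0.17·180.5 + 0.34·28.17 + 0.32·16.49 = 59.9046.
Var(X) = E[X²] − (E[X])² = 59.9046 − 0.352836 = 59.5518.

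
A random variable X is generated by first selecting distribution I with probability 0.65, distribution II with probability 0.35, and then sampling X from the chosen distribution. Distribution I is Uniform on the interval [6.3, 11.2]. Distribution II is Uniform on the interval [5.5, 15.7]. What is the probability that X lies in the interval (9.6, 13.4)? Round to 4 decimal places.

0.3426

Conditional on each component, P(9.6 < X < 13.4): I: 0.326531; II: 0.372549.
By total probability, P(9.6 < X < 13.4) = 0.65·0.326531 + 0.35·0.372549 = 0.342637.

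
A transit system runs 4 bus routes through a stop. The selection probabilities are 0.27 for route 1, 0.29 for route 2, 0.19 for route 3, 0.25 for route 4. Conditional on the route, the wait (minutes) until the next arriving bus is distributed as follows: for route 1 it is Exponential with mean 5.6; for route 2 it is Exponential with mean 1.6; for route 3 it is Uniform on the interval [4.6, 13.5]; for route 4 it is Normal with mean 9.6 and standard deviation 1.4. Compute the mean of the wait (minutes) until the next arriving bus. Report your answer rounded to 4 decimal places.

6.0955

Component means — 1: 5.6; 2: 1.6; 3: 9.05; 4: 9.6.
E[X] = 0.27·5.6 + 0.29·1.6 + 0.19·9.05 + 0.25·9.6 = 6.0955.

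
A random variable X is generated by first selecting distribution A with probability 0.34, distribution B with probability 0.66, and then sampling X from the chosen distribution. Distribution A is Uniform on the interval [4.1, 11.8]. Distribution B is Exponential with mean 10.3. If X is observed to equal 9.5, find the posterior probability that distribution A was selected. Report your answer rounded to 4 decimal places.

0.6341

Likelihoods f(9.5 | ·): A: 0.12987; B: 0.0386011.
Posterior ∝ prior × likelihood. Numerator for A: 0.34·0.12987 = 0.0441558.
Normalizing constant: 0.34·0.12987 + 0.66·0.0386011 = 0.0696326.
P(A | observation) = 0.0441558 / 0.0696326 = 0.634126.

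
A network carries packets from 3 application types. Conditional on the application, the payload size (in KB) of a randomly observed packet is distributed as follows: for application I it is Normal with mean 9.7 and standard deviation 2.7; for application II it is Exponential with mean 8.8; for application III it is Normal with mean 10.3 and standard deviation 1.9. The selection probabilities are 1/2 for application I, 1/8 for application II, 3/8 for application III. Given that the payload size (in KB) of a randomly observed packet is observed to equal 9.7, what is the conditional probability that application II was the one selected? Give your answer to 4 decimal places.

Likelihoods f(9.7 | ·): I: 0.147756; II: 0.0377404; III: 0.199757.
Posterior ∝ prior × likelihood. Numerator for II: 0.125·0.0377404 = 0.00471755.
Normalizing constant: 0.5·0.147756 + 0.125·0.0377404 + 0.375·0.199757 = 0.153505.
P(II | observation) = 0.00471755 / 0.153505 = 0.0307323.

0.0307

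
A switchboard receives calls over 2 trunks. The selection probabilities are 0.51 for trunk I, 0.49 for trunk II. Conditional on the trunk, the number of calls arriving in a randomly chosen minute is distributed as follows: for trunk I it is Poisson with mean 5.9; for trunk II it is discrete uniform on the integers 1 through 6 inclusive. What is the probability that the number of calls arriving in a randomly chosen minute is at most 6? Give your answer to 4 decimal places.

0.8074

Conditional on each trunk, P(X ≤ 6): I: 0.622361; II: 1.
By total probability, P(X ≤ 6) = 0.51·0.622361 + 0.49·1 = 0.807404.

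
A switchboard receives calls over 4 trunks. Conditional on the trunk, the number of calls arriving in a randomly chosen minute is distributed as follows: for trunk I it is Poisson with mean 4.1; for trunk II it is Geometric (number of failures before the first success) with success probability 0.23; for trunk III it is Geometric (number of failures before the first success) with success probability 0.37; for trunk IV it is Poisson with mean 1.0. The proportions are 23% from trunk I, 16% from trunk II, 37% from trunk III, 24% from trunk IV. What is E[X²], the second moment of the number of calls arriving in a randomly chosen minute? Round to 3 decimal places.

12.187

For each component E[X²] = Var + (mean)², giving I: 20.91; II: 25.7637; III: 7.5011; IV: 2.
Overall E[X²] = 0.23·20.91 + 0.16·25.7637 + 0.37·7.5011 + 0.24·2 = 12.1869.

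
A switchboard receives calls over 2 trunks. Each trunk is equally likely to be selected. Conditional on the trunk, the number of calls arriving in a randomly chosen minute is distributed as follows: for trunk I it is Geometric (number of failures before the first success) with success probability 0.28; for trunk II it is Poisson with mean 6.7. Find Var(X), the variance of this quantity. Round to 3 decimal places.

12.203

Per component, I: μ=2.57143, E[X²]=15.7959; II: μ=6.7, E[X²]=51.59.
E[X] = 0.5·2.57143 + 0.5·6.7 = 4.63571.
E[X²] = 0.5·15.7959 + 0.5·51.59 = 33.693.
Var(X) = E[X²] − (E[X])² = 33.693 − 21.4898 = 12.2031.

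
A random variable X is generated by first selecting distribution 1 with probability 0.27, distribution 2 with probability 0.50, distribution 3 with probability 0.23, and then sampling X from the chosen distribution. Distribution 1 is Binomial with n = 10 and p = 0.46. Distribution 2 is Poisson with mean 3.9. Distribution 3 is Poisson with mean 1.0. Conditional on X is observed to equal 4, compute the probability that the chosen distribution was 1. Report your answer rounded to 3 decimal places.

Likelihoods P(X=4 | ·): 1: 0.233138; 2: 0.195119; 3: 0.0153283.
Posterior ∝ prior × likelihood. Numerator for 1: 0.27·0.233138 = 0.0629473.
Normalizing constant: 0.27·0.233138 + 0.5·0.195119 + 0.23·0.0153283 = 0.164032.
P(1 | observation) = 0.0629473 / 0.164032 = 0.38375.

0.384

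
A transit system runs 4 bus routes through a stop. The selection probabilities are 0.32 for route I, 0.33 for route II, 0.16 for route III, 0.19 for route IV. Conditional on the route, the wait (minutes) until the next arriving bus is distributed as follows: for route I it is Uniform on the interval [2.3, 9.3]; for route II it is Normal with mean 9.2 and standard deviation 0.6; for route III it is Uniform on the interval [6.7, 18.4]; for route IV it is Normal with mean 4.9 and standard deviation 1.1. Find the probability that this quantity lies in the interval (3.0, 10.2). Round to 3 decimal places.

Conditional on each route, P(3.0 < X < 10.2): I: 0.9; II: 0.95221; III: 0.299145; IV: 0.95794.
By total probability, P(3.0 < X < 10.2) = 0.32·0.9 + 0.33·0.95221 + 0.16·0.299145 + 0.19·0.95794 = 0.832101.

0.832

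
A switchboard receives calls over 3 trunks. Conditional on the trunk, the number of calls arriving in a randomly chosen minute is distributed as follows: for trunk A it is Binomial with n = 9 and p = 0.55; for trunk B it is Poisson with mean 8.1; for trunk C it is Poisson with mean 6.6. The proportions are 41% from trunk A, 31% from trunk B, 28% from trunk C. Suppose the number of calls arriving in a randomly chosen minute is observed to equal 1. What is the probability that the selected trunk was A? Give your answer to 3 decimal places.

Likelihoods P(X=1 | ·): A: 0.00832349; B: 0.00245867; C: 0.00897843.
Posterior ∝ prior × likelihood. Numerator for A: 0.41·0.00832349 = 0.00341263.
Normalizing constant: 0.41·0.00832349 + 0.31·0.00245867 + 0.28·0.00897843 = 0.00668878.
P(A | observation) = 0.00341263 / 0.00668878 = 0.510202.

0.510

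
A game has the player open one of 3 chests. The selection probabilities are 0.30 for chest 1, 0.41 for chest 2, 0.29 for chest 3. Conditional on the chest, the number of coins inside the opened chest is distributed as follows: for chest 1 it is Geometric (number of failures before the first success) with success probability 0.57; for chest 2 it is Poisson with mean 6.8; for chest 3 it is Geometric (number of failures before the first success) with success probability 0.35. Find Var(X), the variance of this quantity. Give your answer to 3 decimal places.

Per component, 1: μ=0.754386, E[X²]=1.89258; 2: μ=6.8, E[X²]=53.04; 3: μ=1.85714, E[X²]=8.7551.
E[X] = 0.3·0.754386 + 0.41·6.8 + 0.29·1.85714 = 3.55289.
E[X²] = 0.3·1.89258 + 0.41·53.04 + 0.29·8.7551 = 24.8532.
Var(X) = E[X²] − (E[X])² = 24.8532 − 12.623 = 12.2301.

12.230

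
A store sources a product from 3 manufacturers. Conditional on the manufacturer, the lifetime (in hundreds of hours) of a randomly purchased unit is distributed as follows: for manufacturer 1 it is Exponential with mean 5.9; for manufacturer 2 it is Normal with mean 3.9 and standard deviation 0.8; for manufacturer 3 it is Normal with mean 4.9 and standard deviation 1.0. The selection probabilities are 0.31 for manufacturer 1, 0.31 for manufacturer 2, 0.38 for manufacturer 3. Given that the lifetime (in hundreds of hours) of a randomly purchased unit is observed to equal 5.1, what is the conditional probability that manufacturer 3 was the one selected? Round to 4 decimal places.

0.6726

Likelihoods f(5.1 | ·): 1: 0.071407; 2: 0.161897; 3: 0.391043.
Posterior ∝ prior × likelihood. Numerator for 3: 0.38·0.391043 = 0.148596.
Normalizing constant: 0.31·0.071407 + 0.31·0.161897 + 0.38·0.391043 = 0.22092.
P(3 | observation) = 0.148596 / 0.22092 = 0.672623.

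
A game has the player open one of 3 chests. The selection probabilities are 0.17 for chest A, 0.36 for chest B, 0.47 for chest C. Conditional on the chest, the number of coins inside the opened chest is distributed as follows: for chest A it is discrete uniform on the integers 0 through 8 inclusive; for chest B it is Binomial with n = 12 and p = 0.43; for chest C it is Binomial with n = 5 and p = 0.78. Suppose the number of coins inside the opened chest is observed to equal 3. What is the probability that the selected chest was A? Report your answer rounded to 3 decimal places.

Likelihoods P(X=3 | ·): A: 0.111111; B: 0.111097; C: 0.229683.
Posterior ∝ prior × likelihood. Numerator for A: 0.17·0.111111 = 0.0188889.
Normalizing constant: 0.17·0.111111 + 0.36·0.111097 + 0.47·0.229683 = 0.166835.
P(A | observation) = 0.0188889 / 0.166835 = 0.113219.

0.113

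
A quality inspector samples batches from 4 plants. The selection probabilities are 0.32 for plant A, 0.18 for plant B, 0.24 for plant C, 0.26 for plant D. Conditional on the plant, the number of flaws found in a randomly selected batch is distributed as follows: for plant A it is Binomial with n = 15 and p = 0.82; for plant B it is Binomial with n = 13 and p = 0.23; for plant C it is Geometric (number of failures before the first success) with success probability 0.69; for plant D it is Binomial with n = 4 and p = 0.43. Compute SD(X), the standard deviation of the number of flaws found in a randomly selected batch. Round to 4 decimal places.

5.2039

Per component, A: μ=12.3, E[X²]=153.504; B: μ=2.99, E[X²]=11.2424; C: μ=0.449275, E[X²]=0.852972; D: μ=1.72, E[X²]=3.9388.
E[X] = 0.32·12.3 + 0.18·2.99 + 0.24·0.449275 + 0.26·1.72 = 5.02923.
E[X²] = 0.32·153.504 + 0.18·11.2424 + 0.24·0.852972 + 0.26·3.9388 = 52.3737.
Var(X) = E[X²] − (E[X])² = 52.3737 − 25.2931 = 27.0806.
SD(X) = √27.0806 = 5.2039.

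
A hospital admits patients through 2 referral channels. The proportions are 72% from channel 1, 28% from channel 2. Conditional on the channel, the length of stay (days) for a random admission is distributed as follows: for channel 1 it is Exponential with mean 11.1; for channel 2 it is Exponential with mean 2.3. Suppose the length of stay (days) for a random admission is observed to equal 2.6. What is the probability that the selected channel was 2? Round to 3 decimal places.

0.434

Likelihoods f(2.6 | ·): 1: 0.0712772; 2: 0.140388.
Posterior ∝ prior × likelihood. Numerator for 2: 0.28·0.140388 = 0.0393087.
Normalizing constant: 0.72·0.0712772 + 0.28·0.140388 = 0.0906282.
P(2 | observation) = 0.0393087 / 0.0906282 = 0.433736.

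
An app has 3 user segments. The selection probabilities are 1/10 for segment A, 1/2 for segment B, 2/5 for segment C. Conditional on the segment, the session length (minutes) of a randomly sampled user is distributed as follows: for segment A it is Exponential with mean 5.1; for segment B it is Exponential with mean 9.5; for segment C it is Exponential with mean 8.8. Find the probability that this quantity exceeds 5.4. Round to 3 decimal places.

Conditional on each segment, P(X > 5.4): A: 0.346864; B: 0.566419; C: 0.541379.
By total probability, P(X > 5.4) = 0.1·0.346864 + 0.5·0.566419 + 0.4·0.541379 = 0.534447.

0.534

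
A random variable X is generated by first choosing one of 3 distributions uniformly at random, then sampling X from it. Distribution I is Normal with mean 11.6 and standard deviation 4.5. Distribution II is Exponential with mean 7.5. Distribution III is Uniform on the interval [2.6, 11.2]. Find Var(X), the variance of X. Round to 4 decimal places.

Per component, I: μ=11.6, E[X²]=154.81; II: μ=7.5, E[X²]=112.5; III: μ=6.9, E[X²]=53.7733.
E[X] = 0.333333·11.6 + 0.333333·7.5 + 0.333333·6.9 = 8.66667.
E[X²] = 0.333333·154.81 + 0.333333·112.5 + 0.333333·53.7733 = 107.028.
Var(X) = E[X²] − (E[X])² = 107.028 − 75.1111 = 31.9167.

31.9167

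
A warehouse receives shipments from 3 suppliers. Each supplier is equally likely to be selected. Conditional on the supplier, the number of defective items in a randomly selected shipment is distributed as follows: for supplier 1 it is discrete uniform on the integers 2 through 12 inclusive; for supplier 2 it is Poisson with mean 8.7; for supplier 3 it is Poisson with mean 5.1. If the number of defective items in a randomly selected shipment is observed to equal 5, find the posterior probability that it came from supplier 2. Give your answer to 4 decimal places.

Likelihoods P(X=5 | ·): 1: 0.0909091; 2: 0.0691915; 3: 0.175294.
Posterior ∝ prior × likelihood. Numerator for 2: 0.333333·0.0691915 = 0.0230638.
Normalizing constant: 0.333333·0.0909091 + 0.333333·0.0691915 + 0.333333·0.175294 = 0.111798.
P(2 | observation) = 0.0230638 / 0.111798 = 0.206299.

0.2063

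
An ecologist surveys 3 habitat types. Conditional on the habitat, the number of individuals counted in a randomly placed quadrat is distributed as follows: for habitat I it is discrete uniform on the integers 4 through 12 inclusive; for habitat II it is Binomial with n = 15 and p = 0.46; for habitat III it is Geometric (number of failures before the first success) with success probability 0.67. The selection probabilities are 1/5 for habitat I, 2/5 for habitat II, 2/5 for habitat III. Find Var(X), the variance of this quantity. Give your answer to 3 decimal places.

14.292

Per component, I: μ=8, E[X²]=70.6667; II: μ=6.9, E[X²]=51.336; III: μ=0.492537, E[X²]=0.977723.
E[X] = 0.2·8 + 0.4·6.9 + 0.4·0.492537 = 4.55701.
E[X²] = 0.2·70.6667 + 0.4·51.336 + 0.4·0.977723 = 35.0588.
Var(X) = E[X²] − (E[X])² = 35.0588 − 20.7664 = 14.2924.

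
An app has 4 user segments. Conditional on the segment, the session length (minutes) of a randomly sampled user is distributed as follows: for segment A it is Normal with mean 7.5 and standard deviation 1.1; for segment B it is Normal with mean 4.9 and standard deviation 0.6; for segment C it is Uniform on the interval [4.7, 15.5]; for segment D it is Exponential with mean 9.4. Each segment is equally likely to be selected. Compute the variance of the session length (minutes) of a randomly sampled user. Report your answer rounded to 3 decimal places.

28.969

Per component, A: μ=7.5, E[X²]=57.46; B: μ=4.9, E[X²]=24.37; C: μ=10.1, E[X²]=111.73; D: μ=9.4, E[X²]=176.72.
E[X] = 0.25·7.5 + 0.25·4.9 + 0.25·10.1 + 0.25·9.4 = 7.975.
E[X²] = 0.25·57.46 + 0.25·24.37 + 0.25·111.73 + 0.25·176.72 = 92.57.
Var(X) = E[X²] − (E[X])² = 92.57 − 63.6006 = 28.9694.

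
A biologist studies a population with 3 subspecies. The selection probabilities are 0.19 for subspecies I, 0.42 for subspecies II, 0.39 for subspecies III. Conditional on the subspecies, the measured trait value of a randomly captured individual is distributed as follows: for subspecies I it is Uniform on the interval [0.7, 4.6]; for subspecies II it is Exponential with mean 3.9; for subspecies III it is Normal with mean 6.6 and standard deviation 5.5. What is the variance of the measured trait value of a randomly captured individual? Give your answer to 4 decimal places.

Per component, I: μ=2.65, E[X²]=8.29; II: μ=3.9, E[X²]=30.42; III: μ=6.6, E[X²]=73.81.
E[X] = 0.19·2.65 + 0.42·3.9 + 0.39·6.6 = 4.7155.
E[X²] = 0.19·8.29 + 0.42·30.42 + 0.39·73.81 = 43.1374.
Var(X) = E[X²] − (E[X])² = 43.1374 − 22.2359 = 20.9015.

20.9015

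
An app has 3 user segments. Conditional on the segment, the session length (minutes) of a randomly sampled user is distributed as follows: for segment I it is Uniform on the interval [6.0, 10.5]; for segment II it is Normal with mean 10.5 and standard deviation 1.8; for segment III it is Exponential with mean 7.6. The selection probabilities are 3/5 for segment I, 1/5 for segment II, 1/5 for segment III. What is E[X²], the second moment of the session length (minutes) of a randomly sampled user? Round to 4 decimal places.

87.6520

For each component E[X²] = Var + (mean)², giving I: 69.75; II: 113.49; III: 115.52.
Overall E[X²] = 0.6·69.75 + 0.2·113.49 + 0.2·115.52 = 87.652.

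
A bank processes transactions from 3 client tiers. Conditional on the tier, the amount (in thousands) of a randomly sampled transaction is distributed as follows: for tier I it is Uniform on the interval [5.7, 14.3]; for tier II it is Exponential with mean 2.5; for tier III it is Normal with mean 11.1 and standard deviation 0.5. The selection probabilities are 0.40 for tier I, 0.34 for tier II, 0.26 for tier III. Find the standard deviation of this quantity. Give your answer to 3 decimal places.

Per component, I: μ=10, E[X²]=106.163; II: μ=2.5, E[X²]=12.5; III: μ=11.1, E[X²]=123.46.
E[X] = 0.4·10 + 0.34·2.5 + 0.26·11.1 = 7.736.
E[X²] = 0.4·106.163 + 0.34·12.5 + 0.26·123.46 = 78.8149.
Var(X) = E[X²] − (E[X])² = 78.8149 − 59.8457 = 18.9692.
SD(X) = √18.9692 = 4.35537.

4.355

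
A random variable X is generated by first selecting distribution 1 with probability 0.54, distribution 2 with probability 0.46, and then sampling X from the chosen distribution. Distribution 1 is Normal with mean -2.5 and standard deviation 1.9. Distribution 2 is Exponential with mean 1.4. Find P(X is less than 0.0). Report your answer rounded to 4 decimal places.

0.4892

Conditional on each component, P(X < 0.0): 1: 0.905878; 2: 0.
By total probability, P(X < 0.0) = 0.54·0.905878 + 0.46·0 = 0.489174.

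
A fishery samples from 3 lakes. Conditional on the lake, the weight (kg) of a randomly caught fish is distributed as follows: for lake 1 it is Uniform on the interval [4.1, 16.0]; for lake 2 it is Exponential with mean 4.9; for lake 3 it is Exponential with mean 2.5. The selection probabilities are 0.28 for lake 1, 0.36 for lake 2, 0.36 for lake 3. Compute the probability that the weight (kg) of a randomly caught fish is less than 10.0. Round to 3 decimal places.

Conditional on each lake, P(X < 10.0): 1: 0.495798; 2: 0.870077; 3: 0.981684.
By total probability, P(X < 10.0) = 0.28·0.495798 + 0.36·0.870077 + 0.36·0.981684 = 0.805458.

0.805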